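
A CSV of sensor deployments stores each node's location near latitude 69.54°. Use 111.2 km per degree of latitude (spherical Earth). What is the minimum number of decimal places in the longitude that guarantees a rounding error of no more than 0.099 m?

At 69.54° one degree of longitude covers 111200 × cos 69.54° ≈ 111200 × 0.3496 ≈ 38870.3 m.
Rounding to N decimal places gives at most 0.5 × 10⁻ᴺ degrees of error, i.e. 0.5 × 10⁻ᴺ × 38870.3 m.
Setting 19435.2 × 10⁻ᴺ ≤ 0.099 gives 10ᴺ ≥ 1.963e+05, i.e. N ≥ 5.29.
N = 5 would give 0.194 m (too coarse); N = 6 gives 0.0194 m ≤ 0.099 m.

6 decimal places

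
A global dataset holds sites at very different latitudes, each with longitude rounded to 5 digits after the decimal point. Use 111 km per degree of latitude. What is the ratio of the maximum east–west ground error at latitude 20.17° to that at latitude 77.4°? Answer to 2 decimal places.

4.30

Rounding to 5 decimal places leaves the longitude within ±5e-06° of the true value.
At 20.17°: 5e-06° × 111000 × cos 20.17° = 5e-06 × 111000 × 0.9387 ≈ 0.52096 m.
Error at 77.4° = 5e-06° × 111000 × cos 77.4° ≈ 0.555 × 0.2181 = 0.12107 m.
The ratio reduces to cos 20.17° / cos 77.4° = 0.9387/0.2181 ≈ 4.3030.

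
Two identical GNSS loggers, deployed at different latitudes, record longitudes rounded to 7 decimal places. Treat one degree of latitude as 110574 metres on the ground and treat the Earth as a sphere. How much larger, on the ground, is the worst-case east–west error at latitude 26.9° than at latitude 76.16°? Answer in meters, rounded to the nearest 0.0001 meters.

0.0036 meters

Rounding to 7 decimal places leaves the longitude within ±5e-08° of the true value.
Error at 26.9° = 5e-08° × 110574 × cos 26.9° ≈ 0.0055287 × 0.8918 = 0.0049305 m.
At 76.16°: 5e-08° × 110574 × cos 76.16° = 5e-08 × 110574 × 0.2392 ≈ 0.0013225 m.
So the lower-latitude error exceeds the higher by 0.0049305 − 0.0013225 = 0.003608 m.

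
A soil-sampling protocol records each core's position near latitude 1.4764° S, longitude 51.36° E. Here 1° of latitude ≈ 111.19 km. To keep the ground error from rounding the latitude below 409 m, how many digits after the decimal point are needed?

One degree of latitude covers 111190 m.
With N decimal places the half-ulp bound is 0.5·10⁻ᴺ°, or 0.5·10⁻ᴺ × 111190 m on the ground.
Setting 55595 × 10⁻ᴺ ≤ 409 gives 10ᴺ ≥ 135.9, i.e. N ≥ 2.13.
N = 2 would give 556 m (too coarse); N = 3 gives 55.6 m ≤ 409 m.

3 decimal places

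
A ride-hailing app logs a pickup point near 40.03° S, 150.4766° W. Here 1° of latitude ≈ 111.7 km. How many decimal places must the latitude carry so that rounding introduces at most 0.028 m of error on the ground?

One degree of latitude covers 111700 m.
Rounding to N decimal places gives at most 0.5 × 10⁻ᴺ degrees of error, i.e. 0.5 × 10⁻ᴺ × 111700 m.
Need 0.5 × 111700 × 10⁻ᴺ ≤ 0.028 → 10⁻ᴺ ≤ 5.013e-07, so N ≥ 6.30.
At 6 places the error can reach 0.0558 m, but 7 places keeps it to 0.00558 m.

7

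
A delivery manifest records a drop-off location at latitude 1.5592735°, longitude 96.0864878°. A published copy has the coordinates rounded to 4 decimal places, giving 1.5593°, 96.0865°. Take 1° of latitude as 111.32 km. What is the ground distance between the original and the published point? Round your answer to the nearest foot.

The latitude changed by -0.0000265° and the longitude by -0.0000122°.
N–S: -0.0000265° × 111320 m/° = -2.94998 m.
E–W at 1.5593°: -0.0000122° × 111320 × cos 1.5593° = -0.0000122 × 111320 × 0.9996 ≈ -1.3576 m.
Distance: √(2.94998² + 1.3576²) ≈ 3.24738 m.
In feet: 3.24738 m ÷ 0.3048 ≈ 10.654 ft.

11 feet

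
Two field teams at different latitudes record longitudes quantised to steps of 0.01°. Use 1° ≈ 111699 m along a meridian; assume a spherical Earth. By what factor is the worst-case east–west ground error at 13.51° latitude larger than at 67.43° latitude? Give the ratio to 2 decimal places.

With a 0.01° grid the true value lies within half a step, ±0.01°/2 = ±0.005°, of the stored one.
At 13.51°: 0.005° × 111699 × cos 13.51° = 0.005 × 111699 × 0.9723 ≈ 543.04 m.
At 67.43°: 0.005° × 111699 × cos 67.43° = 0.005 × 111699 × 0.3838 ≈ 214.36 m.
The ratio reduces to cos 13.51° / cos 67.43° = 0.9723/0.3838 ≈ 2.5333.

2.53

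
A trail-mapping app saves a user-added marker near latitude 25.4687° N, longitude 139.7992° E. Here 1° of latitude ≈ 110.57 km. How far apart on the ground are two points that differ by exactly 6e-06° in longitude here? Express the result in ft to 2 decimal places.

6e-06° of longitude at 25.4687° is 6e-06 × 110570 × cos 25.4687° ≈ 6e-06 × 99824.8 = 0.598949 m.
Converting: 0.598949 m × 3.2808 ft/m ≈ 1.9651 ft.

1.97 ft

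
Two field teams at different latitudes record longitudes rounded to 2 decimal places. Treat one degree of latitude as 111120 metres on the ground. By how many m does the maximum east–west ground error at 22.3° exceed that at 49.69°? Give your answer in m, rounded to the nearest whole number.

155 m

Rounding to 2 decimal places leaves the longitude within ±0.005° of the true value.
At 22.3°: 0.005° × 111120 × cos 22.3° = 0.005 × 111120 × 0.9252 ≈ 514.05 m.
Error at 49.69° = 0.005° × 111120 × cos 49.69° ≈ 555.6 × 0.6469 = 359.43 m.
So the lower-latitude error exceeds the higher by 514.05 − 359.43 = 154.62 m.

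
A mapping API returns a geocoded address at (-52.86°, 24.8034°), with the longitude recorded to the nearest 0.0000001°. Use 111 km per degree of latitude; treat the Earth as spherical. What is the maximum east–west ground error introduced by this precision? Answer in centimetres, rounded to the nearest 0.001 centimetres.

0.335 centimetres

Rounding to 7 decimal places leaves the longitude within ±5e-08° of the true value.
Parallels shrink by cos φ, so at 52.86° a degree of longitude is 111000 × 0.6038 ≈ 67017.9 m.
East–west error: 5e-08° × 67017.9 m/° ≈ 0.00335089 m.
That is 0.00335089 m = 0.33509 cm.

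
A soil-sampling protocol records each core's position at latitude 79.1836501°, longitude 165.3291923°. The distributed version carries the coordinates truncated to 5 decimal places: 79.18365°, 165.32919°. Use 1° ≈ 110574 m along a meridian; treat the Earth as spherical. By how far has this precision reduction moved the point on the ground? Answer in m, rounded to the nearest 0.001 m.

0.049 m

Δlat = 79.1836501 − 79.18365 = +0.0000001°; Δlon = 165.3291923 − 165.32919 = +0.0000023°.
N–S: 0.0000001° × 110574 m/° = 0.0110574 m.
East–west at this latitude: 0.0000023° × 110574 × cos 79.1837° ≈ 0.0000023 × 20750.5 = 0.0477261 m.
Combined displacement = (0.0110574² + 0.0477261²)^½ ≈ 0.0489903 m.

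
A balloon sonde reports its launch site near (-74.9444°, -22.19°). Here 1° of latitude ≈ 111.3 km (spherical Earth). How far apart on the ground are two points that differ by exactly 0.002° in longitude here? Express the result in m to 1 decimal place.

57.8 m

One degree of longitude here spans 111300 × cos 74.9444° = 111300 × 0.2598 ≈ 28910.9 m; 0.002° of that is 57.8217 m.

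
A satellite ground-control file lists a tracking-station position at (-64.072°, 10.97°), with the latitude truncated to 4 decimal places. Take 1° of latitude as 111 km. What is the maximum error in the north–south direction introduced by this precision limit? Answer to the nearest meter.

11 meters

Truncating at 4 decimal places can drop up to a full unit in the last place, so the latitude may be off by as much as 0.0001°.
Along the meridian that is 0.0001° × 111000 m/° = 11.1 m.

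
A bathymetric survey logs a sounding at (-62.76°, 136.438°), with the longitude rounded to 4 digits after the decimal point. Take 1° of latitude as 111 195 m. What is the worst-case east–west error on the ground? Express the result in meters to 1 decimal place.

Rounding to 4 decimal places leaves the longitude within ±5e-05° of the true value.
One degree of longitude at 62.76° is 111195 × cos 62.76° ≈ 111195 × 0.4577 = 50896 m.
East–west error: 5e-05° × 50896 m/° ≈ 2.5448 m.

2.5 meters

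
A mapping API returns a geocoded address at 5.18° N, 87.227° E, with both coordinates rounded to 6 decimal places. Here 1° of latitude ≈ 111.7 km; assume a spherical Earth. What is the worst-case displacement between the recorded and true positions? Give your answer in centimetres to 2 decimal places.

Rounding to 6 decimal places leaves each coordinate within ±5e-07° of the true value.
N–S: 5e-07° × 111700 m/° = 0.05585 m.
Longitude error → 5e-07 × 111700 × cos 5.18° = 5e-07 × 111700 × 0.9959 ≈ 0.0556219 m.
Combining orthogonally: (0.05585² + 0.0556219²)^½ ≈ 0.0788227 m.
That is 0.0788227 m = 7.8823 cm.

7.88 centimetres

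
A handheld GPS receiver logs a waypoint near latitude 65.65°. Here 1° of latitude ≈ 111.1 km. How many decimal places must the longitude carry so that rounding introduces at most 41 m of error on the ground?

3 decimal places

At 65.65° one degree of longitude covers 111100 × cos 65.65° ≈ 111100 × 0.4123 ≈ 45807.6 m.
With N decimal places the half-ulp bound is 0.5·10⁻ᴺ°, or 0.5·10⁻ᴺ × 45807.6 m on the ground.
Setting 22903.8 × 10⁻ᴺ ≤ 41 gives 10ᴺ ≥ 558.6, i.e. N ≥ 2.75.
So 3 decimal places suffice (22.9 m); 2 would allow up to 229 m.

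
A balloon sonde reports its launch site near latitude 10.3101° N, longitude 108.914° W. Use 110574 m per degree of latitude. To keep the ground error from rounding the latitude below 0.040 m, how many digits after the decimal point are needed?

7

One degree of latitude covers 110574 m.
With N decimal places the half-ulp bound is 0.5·10⁻ᴺ°, or 0.5·10⁻ᴺ × 110574 m on the ground.
Need 0.5 × 110574 × 10⁻ᴺ ≤ 0.040 → 10⁻ᴺ ≤ 7.235e-07, so N ≥ 6.14.
At 6 places the error can reach 0.0553 m, but 7 places keeps it to 0.00553 m.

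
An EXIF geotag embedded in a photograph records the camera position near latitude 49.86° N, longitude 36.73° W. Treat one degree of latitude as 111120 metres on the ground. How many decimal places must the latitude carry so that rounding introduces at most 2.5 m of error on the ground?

One degree of latitude covers 111120 m.
N decimal places → at most half a unit in the last place, 0.5 × 10⁻ᴺ° = 111120/2 × 10⁻ᴺ m.
Need 0.5 × 111120 × 10⁻ᴺ ≤ 2.5 → 10⁻ᴺ ≤ 4.500e-05, so N ≥ 4.35.
At 4 places the error can reach 5.56 m, but 5 places keeps it to 0.556 m.

5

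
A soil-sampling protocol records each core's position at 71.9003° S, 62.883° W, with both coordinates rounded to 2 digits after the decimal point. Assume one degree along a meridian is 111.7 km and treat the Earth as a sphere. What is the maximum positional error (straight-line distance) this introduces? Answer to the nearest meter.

585 meters

Rounding to 2 decimal places leaves each coordinate within ±0.005° of the true value.
North–south component: 0.005° × 111700 = 558.5 m.
Longitude error → 0.005 × 111700 × cos 71.9003° = 0.005 × 111700 × 0.3107 ≈ 173.51 m.
The two errors are perpendicular, so the maximum displacement is √(558.5² + 173.51²) ≈ 584.832 m.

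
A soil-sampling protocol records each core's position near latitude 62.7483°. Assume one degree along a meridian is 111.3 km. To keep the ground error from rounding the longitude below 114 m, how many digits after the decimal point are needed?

3 decimal places

At 62.7483° one degree of longitude covers 111300 × cos 62.7483° ≈ 111300 × 0.4579 ≈ 50964.3 m.
Rounding to N decimal places gives at most 0.5 × 10⁻ᴺ degrees of error, i.e. 0.5 × 10⁻ᴺ × 50964.3 m.
Need 0.5 × 50964.3 × 10⁻ᴺ ≤ 114 → 10⁻ᴺ ≤ 4.474e-03, so N ≥ 2.35.
N = 2 would give 255 m (too coarse); N = 3 gives 25.5 m ≤ 114 m.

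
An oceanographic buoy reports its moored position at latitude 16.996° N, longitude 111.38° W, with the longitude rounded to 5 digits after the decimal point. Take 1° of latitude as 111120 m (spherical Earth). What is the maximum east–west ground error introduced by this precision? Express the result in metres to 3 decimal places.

Rounding to 5 decimal places leaves the longitude within ±5e-06° of the true value.
One degree of longitude at 16.996° is 111120 × cos 16.996° ≈ 111120 × 0.9563 = 106267 m.
So at most 5e-06° × 106267 ≈ 0.531334 m east–west.

0.531 metres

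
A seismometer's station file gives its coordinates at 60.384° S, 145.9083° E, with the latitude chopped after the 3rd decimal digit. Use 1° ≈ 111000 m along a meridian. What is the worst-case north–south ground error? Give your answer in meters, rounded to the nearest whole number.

111 meters

Truncating at 3 decimal places can drop up to a full unit in the last place, so the latitude may be off by as much as 0.001°.
So the N–S error is at most 0.001 × 111000 = 111 m.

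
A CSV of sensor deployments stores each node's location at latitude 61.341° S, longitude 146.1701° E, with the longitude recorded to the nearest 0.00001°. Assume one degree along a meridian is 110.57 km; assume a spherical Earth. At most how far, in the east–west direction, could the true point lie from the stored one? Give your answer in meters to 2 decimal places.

Rounding to 5 decimal places leaves the longitude within ±5e-06° of the true value.
At latitude 61.341° a degree of longitude spans 110570 m × cos 61.341° = 110570 × 0.4796 ≈ 53028.9 m.
So at most 5e-06° × 53028.9 ≈ 0.265144 m east–west.

0.27 meters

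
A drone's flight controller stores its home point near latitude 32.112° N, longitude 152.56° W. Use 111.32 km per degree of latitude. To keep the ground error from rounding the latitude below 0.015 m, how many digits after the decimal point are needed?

One degree of latitude covers 111320 m.
Rounding to N decimal places gives at most 0.5 × 10⁻ᴺ degrees of error, i.e. 0.5 × 10⁻ᴺ × 111320 m.
Setting 55660 × 10⁻ᴺ ≤ 0.015 gives 10ᴺ ≥ 3.711e+06, i.e. N ≥ 6.57.
At 6 places the error can reach 0.0557 m, but 7 places keeps it to 0.00557 m.

7 decimal places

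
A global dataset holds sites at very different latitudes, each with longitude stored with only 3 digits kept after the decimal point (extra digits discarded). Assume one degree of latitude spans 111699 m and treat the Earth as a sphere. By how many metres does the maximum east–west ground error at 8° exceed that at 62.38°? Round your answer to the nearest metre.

Truncating at 3 decimal places can drop up to a full unit in the last place, so the longitude may be off by as much as 0.001°.
At 8°: 0.001° × 111699 × cos 8° = 0.001 × 111699 × 0.9903 ≈ 110.61 m.
Error at 62.38° = 0.001° × 111699 × cos 62.38° ≈ 111.7 × 0.4636 = 51.784 m.
So the lower-latitude error exceeds the higher by 110.61 − 51.784 = 58.828 m.

59 metres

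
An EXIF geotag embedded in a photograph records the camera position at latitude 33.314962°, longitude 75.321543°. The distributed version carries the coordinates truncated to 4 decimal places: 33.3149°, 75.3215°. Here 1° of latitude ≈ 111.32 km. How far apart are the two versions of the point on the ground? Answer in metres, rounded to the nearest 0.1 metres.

The latitude changed by +0.000062° and the longitude by +0.000043°.
N–S: 0.000062° × 111320 m/° = 6.90184 m.
E–W at 33.3149°: 0.000043° × 111320 × cos 33.3149° = 0.000043 × 111320 × 0.8357 ≈ 4.00013 m.
Distance: √(6.90184² + 4.00013²) ≈ 7.97724 m.

8.0 metres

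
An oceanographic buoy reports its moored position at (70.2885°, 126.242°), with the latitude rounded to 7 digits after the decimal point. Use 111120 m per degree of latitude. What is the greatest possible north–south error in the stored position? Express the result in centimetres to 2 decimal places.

0.56 centimetres

Rounding to 7 decimal places leaves the latitude within ±5e-08° of the true value.
Along the meridian that is 5e-08° × 111120 m/° = 0.005556 m.
That is 0.005556 m = 0.5556 cm.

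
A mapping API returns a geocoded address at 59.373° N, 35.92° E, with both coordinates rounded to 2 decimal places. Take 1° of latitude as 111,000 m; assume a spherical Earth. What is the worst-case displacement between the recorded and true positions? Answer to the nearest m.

Rounding to 2 decimal places leaves each coordinate within ±0.005° of the true value.
Latitude error → 0.005 × 111000 = 555 m along the meridian.
E–W at 59.373°: 0.005° × 111000 × cos 59.373° = 0.005 × 111000 × 0.5094 ≈ 282.743 m.
Combining orthogonally: (555² + 282.743²)^½ ≈ 622.871 m.

623 m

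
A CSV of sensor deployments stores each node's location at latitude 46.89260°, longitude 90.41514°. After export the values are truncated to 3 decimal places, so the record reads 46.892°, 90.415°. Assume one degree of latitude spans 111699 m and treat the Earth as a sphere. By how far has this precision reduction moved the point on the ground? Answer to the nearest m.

68 m

Δlat = 46.89260 − 46.892 = +0.00060°; Δlon = 90.41514 − 90.415 = +0.00014°.
North–south shift: 0.00060 × 111699 = 67.0194 m.
East–west at this latitude: 0.00014° × 111699 × cos 46.892° ≈ 0.00014 × 76332.4 = 10.6865 m.
Combined displacement = (67.0194² + 10.6865²)^½ ≈ 67.8661 m.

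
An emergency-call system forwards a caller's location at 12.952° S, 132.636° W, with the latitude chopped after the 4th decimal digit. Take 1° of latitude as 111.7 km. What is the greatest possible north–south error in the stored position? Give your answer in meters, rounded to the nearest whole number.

11 meters

Truncating at 4 decimal places can drop up to a full unit in the last place, so the latitude may be off by as much as 0.0001°.
So the N–S error is at most 0.0001 × 111700 = 11.17 m.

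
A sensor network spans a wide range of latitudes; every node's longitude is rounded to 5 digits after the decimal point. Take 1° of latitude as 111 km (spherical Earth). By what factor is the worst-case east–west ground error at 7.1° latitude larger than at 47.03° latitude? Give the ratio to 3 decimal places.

Rounding to 5 decimal places leaves the longitude within ±5e-06° of the true value.
At 7.1°: 5e-06° × 111000 × cos 7.1° = 5e-06 × 111000 × 0.9923 ≈ 0.55074 m.
At 47.03°: 5e-06° × 111000 × cos 47.03° = 5e-06 × 111000 × 0.6816 ≈ 0.3783 m.
Ratio: 0.55074 / 0.3783 = cos 7.1° / cos 47.03° ≈ 1.4559.

1.456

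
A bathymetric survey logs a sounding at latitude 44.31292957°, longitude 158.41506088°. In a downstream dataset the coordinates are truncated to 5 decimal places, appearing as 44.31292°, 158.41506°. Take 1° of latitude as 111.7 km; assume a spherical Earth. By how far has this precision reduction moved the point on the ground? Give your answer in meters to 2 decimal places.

1.07 meters

The latitude changed by +0.00000957° and the longitude by +0.00000088°.
N–S: 0.00000957° × 111700 m/° = 1.06897 m.
East–west at this latitude: 0.00000088° × 111700 × cos 44.3129° ≈ 0.00000088 × 79925.3 = 0.0703342 m.
Hypotenuse of the two orthogonal shifts: √(1.06897² + 0.0703342²) = 1.07128 m.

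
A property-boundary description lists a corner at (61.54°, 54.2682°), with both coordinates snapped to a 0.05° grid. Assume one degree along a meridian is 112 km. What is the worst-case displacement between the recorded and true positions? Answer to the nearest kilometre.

3 kilometres

With a 0.05° grid the true value lies within half a step, ±0.05°/2 = ±0.025°, of the stored one.
Latitude error → 0.025 × 112000 = 2800 m along the meridian.
E–W at 61.54°: 0.025° × 112000 × cos 61.54° = 0.025 × 112000 × 0.4765 ≈ 1334.33 m.
Combining orthogonally: (2800² + 1334.33²)^½ ≈ 3101.68 m.
That is 3101.68 m = 3.1017 km.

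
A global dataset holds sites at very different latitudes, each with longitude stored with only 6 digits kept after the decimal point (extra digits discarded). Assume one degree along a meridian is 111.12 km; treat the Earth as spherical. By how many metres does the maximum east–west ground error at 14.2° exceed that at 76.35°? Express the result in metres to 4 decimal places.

Truncating at 6 decimal places can drop up to a full unit in the last place, so the longitude may be off by as much as 1e-06°.
At 14.2°: 1e-06° × 111120 × cos 14.2° = 1e-06 × 111120 × 0.9694 ≈ 0.10772 m.
At 76.35°: 1e-06° × 111120 × cos 76.35° = 1e-06 × 111120 × 0.2360 ≈ 0.026223 m.
So the lower-latitude error exceeds the higher by 0.10772 − 0.026223 = 0.081502 m.

0.0815 metres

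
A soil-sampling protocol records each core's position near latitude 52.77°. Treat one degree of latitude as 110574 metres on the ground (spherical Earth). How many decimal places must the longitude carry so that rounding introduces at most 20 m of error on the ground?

At 52.77° one degree of longitude covers 110574 × cos 52.77° ≈ 110574 × 0.6050 ≈ 66899 m.
With N decimal places the half-ulp bound is 0.5·10⁻ᴺ°, or 0.5·10⁻ᴺ × 66899 m on the ground.
Setting 33449.5 × 10⁻ᴺ ≤ 20 gives 10ᴺ ≥ 1672, i.e. N ≥ 3.22.
N = 3 would give 33.4 m (too coarse); N = 4 gives 3.34 m ≤ 20 m.

4 decimal places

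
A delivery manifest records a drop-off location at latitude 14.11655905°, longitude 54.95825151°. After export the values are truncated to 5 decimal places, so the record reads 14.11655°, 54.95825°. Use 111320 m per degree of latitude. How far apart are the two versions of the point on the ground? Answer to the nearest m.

1 m

Δlat = 14.11655905 − 14.11655 = +0.00000905°; Δlon = 54.95825151 − 54.95825 = +0.00000151°.
North–south shift: 0.00000905 × 111320 = 1.00745 m.
E–W at 14.1166°: 0.00000151° × 111320 × cos 14.1166° = 0.00000151 × 111320 × 0.9698 ≈ 0.163017 m.
Distance: √(1.00745² + 0.163017²) ≈ 1.02055 m.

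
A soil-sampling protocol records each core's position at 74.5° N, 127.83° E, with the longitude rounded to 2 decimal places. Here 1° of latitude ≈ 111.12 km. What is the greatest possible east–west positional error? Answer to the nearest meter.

148 meters

Rounding to 2 decimal places leaves the longitude within ±0.005° of the true value.
At latitude 74.5° a degree of longitude spans 111120 m × cos 74.5° = 111120 × 0.2672 ≈ 29695.5 m.
Maximum E–W displacement: 0.005 × 29695.5 = 148.478 m.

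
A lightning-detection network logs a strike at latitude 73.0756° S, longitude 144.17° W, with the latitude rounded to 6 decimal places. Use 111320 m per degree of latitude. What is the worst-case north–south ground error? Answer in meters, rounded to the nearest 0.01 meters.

0.06 meters

Rounding to 6 decimal places leaves the latitude within ±5e-07° of the true value.
So the N–S error is at most 5e-07 × 111320 = 0.05566 m.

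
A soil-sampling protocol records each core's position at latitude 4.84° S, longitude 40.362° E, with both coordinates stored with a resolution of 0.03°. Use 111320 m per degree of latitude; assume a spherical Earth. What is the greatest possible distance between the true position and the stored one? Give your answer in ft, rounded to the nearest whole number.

With a 0.03° grid the true value lies within half a step, ±0.03°/2 = ±0.015°, of the stored one.
Latitude error → 0.015 × 111320 = 1669.8 m along the meridian.
E–W at 4.84°: 0.015° × 111320 × cos 4.84° = 0.015 × 111320 × 0.9964 ≈ 1663.85 m.
Combining orthogonally: (1669.8² + 1663.85²)^½ ≈ 2357.25 m.
Converting: 2357.25 m × 3.2808 ft/m ≈ 7733.8 ft.

7734 ft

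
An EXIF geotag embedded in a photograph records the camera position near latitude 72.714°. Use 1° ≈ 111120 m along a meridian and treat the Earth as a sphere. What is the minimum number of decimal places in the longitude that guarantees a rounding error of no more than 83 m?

At 72.714° one degree of longitude covers 111120 × cos 72.714° ≈ 111120 × 0.2971 ≈ 33018.4 m.
N decimal places → at most half a unit in the last place, 0.5 × 10⁻ᴺ° = 33018.4/2 × 10⁻ᴺ m.
Setting 16509.2 × 10⁻ᴺ ≤ 83 gives 10ᴺ ≥ 198.9, i.e. N ≥ 2.30.
So 3 decimal places suffice (16.5 m); 2 would allow up to 165 m.

3 decimal places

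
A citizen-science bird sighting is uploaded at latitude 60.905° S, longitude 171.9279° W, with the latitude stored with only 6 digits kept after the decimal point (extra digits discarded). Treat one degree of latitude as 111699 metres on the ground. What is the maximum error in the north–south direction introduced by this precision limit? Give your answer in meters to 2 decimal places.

Truncating at 6 decimal places can drop up to a full unit in the last place, so the latitude may be off by as much as 1e-06°.
So the N–S error is at most 1e-06 × 111699 = 0.111699 m.

0.11 meters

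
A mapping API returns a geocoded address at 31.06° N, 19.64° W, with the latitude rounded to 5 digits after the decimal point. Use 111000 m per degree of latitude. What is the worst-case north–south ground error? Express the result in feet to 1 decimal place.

1.8 feet

Rounding to 5 decimal places leaves the latitude within ±5e-06° of the true value.
Along the meridian that is 5e-06° × 111000 m/° = 0.555 m.
In feet: 0.555 m ÷ 0.3048 ≈ 1.8209 ft.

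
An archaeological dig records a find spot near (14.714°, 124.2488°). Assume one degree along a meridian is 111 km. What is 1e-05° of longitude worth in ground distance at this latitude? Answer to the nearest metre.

1 metres

1e-05° of longitude at 14.714° is 1e-05 × 111000 × cos 14.714° ≈ 1e-05 × 107360 = 1.0736 m.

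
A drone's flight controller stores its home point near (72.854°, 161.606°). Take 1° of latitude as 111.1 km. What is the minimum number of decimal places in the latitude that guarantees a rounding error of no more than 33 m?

4

One degree of latitude covers 111100 m.
With N decimal places the half-ulp bound is 0.5·10⁻ᴺ°, or 0.5·10⁻ᴺ × 111100 m on the ground.
Need 0.5 × 111100 × 10⁻ᴺ ≤ 33 → 10⁻ᴺ ≤ 5.941e-04, so N ≥ 3.23.
N = 3 would give 55.6 m (too coarse); N = 4 gives 5.56 m ≤ 33 m.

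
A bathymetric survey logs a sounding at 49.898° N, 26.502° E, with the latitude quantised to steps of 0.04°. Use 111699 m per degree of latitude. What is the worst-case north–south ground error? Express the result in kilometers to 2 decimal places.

With a 0.04° grid the true value lies within half a step, ±0.04°/2 = ±0.02°, of the stored one.
Along the meridian that is 0.02° × 111699 m/° = 2233.98 m.
That is 2233.98 m = 2.234 km.

2.23 kilometers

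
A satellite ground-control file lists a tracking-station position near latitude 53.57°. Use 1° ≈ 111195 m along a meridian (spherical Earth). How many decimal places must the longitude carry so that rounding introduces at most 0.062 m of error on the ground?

6

At 53.57° one degree of longitude covers 111195 × cos 53.57° ≈ 111195 × 0.5938 ≈ 66032.1 m.
With N decimal places the half-ulp bound is 0.5·10⁻ᴺ°, or 0.5·10⁻ᴺ × 66032.1 m on the ground.
Setting 33016 × 10⁻ᴺ ≤ 0.062 gives 10ᴺ ≥ 5.325e+05, i.e. N ≥ 5.73.
N = 5 would give 0.33 m (too coarse); N = 6 gives 0.033 m ≤ 0.062 m.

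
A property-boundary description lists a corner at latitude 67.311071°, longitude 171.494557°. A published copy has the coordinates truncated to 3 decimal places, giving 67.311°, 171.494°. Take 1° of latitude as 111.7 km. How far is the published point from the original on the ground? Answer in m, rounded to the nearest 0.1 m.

Δlat = 67.311071 − 67.311 = +0.000071°; Δlon = 171.494557 − 171.494 = +0.000557°.
North–south shift: 0.000071 × 111700 = 7.9307 m.
E–W at 67.311°: 0.000557° × 111700 × cos 67.311° = 0.000557 × 111700 × 0.3857 ≈ 23.9989 m.
Combined displacement = (7.9307² + 23.9989²)^½ ≈ 25.2753 m.

25.3 m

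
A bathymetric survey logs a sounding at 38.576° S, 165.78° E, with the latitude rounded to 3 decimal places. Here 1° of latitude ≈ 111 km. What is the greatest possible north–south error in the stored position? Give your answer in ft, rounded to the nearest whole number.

Rounding to 3 decimal places leaves the latitude within ±0.0005° of the true value.
Along the meridian that is 0.0005° × 111000 m/° = 55.5 m.
Converting: 55.5 m × 3.2808 ft/m ≈ 182.09 ft.

182 ft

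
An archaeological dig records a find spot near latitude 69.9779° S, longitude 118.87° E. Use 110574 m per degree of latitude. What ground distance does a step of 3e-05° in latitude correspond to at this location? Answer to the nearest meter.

3 meters

3e-05° × 110574 m/° = 3.31722 m.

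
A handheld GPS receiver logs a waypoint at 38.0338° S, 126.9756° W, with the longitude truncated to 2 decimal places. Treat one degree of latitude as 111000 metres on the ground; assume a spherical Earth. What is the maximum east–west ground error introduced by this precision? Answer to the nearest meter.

874 meters

Truncating at 2 decimal places can drop up to a full unit in the last place, so the longitude may be off by as much as 0.01°.
One degree of longitude at 38.0338° is 111000 × cos 38.0338° ≈ 111000 × 0.7876 = 87428.9 m.
So at most 0.01° × 87428.9 ≈ 874.289 m east–west.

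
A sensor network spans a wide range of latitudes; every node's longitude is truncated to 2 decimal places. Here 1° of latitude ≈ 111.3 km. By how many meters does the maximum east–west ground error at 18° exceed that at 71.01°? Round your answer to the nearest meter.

Truncating at 2 decimal places can drop up to a full unit in the last place, so the longitude may be off by as much as 0.01°.
At 18°: 0.01° × 111300 × cos 18° = 0.01 × 111300 × 0.9511 ≈ 1058.5 m.
At 71.01°: 0.01° × 111300 × cos 71.01° = 0.01 × 111300 × 0.3254 ≈ 362.17 m.
Difference: 1058.5 − 362.17 = 696.35 m.

696 meters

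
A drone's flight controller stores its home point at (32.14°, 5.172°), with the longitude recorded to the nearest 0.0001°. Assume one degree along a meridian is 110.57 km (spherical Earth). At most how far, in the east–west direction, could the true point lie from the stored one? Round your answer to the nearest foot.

15 feet

Rounding to 4 decimal places leaves the longitude within ±5e-05° of the true value.
One degree of longitude at 32.14° is 110570 × cos 32.14° ≈ 110570 × 0.8468 = 93625.2 m.
Maximum E–W displacement: 5e-05 × 93625.2 = 4.68126 m.
Converting: 4.68126 m × 3.2808 ft/m ≈ 15.358 ft.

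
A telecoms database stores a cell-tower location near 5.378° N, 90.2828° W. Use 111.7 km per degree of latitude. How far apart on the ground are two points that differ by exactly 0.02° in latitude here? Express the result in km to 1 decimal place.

2.2 km

Along a meridian 0.02° is 0.02 × 111700 = 2234 m.
That is 2234 m = 2.234 km.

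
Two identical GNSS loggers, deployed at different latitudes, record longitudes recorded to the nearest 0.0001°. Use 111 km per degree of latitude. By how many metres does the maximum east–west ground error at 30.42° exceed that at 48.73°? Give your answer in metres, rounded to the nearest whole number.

Rounding to 4 decimal places leaves the longitude within ±5e-05° of the true value.
Error at 30.42° = 5e-05° × 111000 × cos 30.42° ≈ 5.55 × 0.8623 = 4.786 m.
Error at 48.73° = 5e-05° × 111000 × cos 48.73° ≈ 5.55 × 0.6596 = 3.6608 m.
Difference: 4.786 − 3.6608 = 1.1251 m.

1 metres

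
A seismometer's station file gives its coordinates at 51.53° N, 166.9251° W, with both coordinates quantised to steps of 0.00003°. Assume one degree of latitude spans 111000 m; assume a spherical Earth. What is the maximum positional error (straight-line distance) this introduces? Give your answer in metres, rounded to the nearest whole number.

With a 0.00003° grid the true value lies within half a step, ±0.00003°/2 = ±1.5e-05°, of the stored one.
Latitude error → 1.5e-05 × 111000 = 1.665 m along the meridian.
East–west component at 51.53°: 1.5e-05° × 111000 × cos 51.53° ≈ 1.5e-05 × 69053.6 ≈ 1.0358 m.
Worst case both components are at the extreme and orthogonal: √(1.665² + 1.0358²) ≈ 1.9609 m.

2 metres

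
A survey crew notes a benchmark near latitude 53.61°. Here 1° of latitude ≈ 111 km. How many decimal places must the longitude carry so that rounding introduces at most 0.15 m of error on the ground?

At 53.61° one degree of longitude covers 111000 × cos 53.61° ≈ 111000 × 0.5933 ≈ 65853.9 m.
With N decimal places the half-ulp bound is 0.5·10⁻ᴺ°, or 0.5·10⁻ᴺ × 65853.9 m on the ground.
Need 0.5 × 65853.9 × 10⁻ᴺ ≤ 0.15 → 10⁻ᴺ ≤ 4.556e-06, so N ≥ 5.34.
N = 5 would give 0.329 m (too coarse); N = 6 gives 0.0329 m ≤ 0.15 m.

6 decimal places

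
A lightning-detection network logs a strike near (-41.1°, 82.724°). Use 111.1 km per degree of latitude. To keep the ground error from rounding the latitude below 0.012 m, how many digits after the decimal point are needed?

One degree of latitude covers 111100 m.
With N decimal places the half-ulp bound is 0.5·10⁻ᴺ°, or 0.5·10⁻ᴺ × 111100 m on the ground.
Need 0.5 × 111100 × 10⁻ᴺ ≤ 0.012 → 10⁻ᴺ ≤ 2.160e-07, so N ≥ 6.67.
At 6 places the error can reach 0.0555 m, but 7 places keeps it to 0.00556 m.

7 decimal places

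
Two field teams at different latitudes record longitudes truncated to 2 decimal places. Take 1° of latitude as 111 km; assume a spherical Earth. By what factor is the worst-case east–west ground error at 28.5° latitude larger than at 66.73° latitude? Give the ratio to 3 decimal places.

Truncating at 2 decimal places can drop up to a full unit in the last place, so the longitude may be off by as much as 0.01°.
Error at 28.5° = 0.01° × 111000 × cos 28.5° ≈ 1110 × 0.8788 = 975.49 m.
At 66.73°: 0.01° × 111000 × cos 66.73° = 0.01 × 111000 × 0.3951 ≈ 438.52 m.
The ratio reduces to cos 28.5° / cos 66.73° = 0.8788/0.3951 ≈ 2.2245.

2.224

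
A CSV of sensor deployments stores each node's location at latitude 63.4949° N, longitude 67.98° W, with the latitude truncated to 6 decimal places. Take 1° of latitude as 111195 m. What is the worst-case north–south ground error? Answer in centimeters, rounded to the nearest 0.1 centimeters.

11.1 centimeters

Truncating at 6 decimal places can drop up to a full unit in the last place, so the latitude may be off by as much as 1e-06°.
So the N–S error is at most 1e-06 × 111195 = 0.111195 m.
That is 0.111195 m = 11.119 cm.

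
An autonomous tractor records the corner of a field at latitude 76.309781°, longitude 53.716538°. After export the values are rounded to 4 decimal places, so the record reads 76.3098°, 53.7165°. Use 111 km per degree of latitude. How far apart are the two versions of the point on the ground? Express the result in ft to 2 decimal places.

7.66 ft

The latitude changed by -0.000019° and the longitude by +0.000038°.
North–south shift: -0.000019 × 111000 = -2.109 m.
East–west at this latitude: 0.000038° × 111000 × cos 76.3098° ≈ 0.000038 × 26270.6 = 0.998282 m.
Combined displacement = (2.109² + 0.998282²)^½ ≈ 2.33333 m.
Converting: 2.33333 m × 3.2808 ft/m ≈ 7.6553 ft.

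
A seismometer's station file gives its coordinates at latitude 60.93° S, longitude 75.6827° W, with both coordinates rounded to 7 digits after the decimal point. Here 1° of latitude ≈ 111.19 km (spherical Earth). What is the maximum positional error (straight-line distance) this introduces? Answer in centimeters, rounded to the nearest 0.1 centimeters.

0.6 centimeters

Rounding to 7 decimal places leaves each coordinate within ±5e-08° of the true value.
North–south component: 5e-08° × 111190 = 0.0055595 m.
East–west component at 60.93°: 5e-08° × 111190 × cos 60.93° ≈ 5e-08 × 54024.8 ≈ 0.00270124 m.
The two errors are perpendicular, so the maximum displacement is √(0.0055595² + 0.00270124²) ≈ 0.006181 m.
That is 0.006181 m = 0.6181 cm.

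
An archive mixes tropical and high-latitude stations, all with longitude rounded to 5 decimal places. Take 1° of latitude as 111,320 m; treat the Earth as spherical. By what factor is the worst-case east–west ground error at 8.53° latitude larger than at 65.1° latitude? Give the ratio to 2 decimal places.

2.35

Rounding to 5 decimal places leaves the longitude within ±5e-06° of the true value.
Error at 8.53° = 5e-06° × 111320 × cos 8.53° ≈ 0.5566 × 0.9889 = 0.55044 m.
At 65.1°: 5e-06° × 111320 × cos 65.1° = 5e-06 × 111320 × 0.4210 ≈ 0.23435 m.
Ratio: 0.55044 / 0.23435 = cos 8.53° / cos 65.1° ≈ 2.3488.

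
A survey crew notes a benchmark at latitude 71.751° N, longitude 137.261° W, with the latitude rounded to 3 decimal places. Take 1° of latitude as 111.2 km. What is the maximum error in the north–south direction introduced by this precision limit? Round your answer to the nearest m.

Rounding to 3 decimal places leaves the latitude within ±0.0005° of the true value.
Along the meridian that is 0.0005° × 111200 m/° = 55.6 m.

56 m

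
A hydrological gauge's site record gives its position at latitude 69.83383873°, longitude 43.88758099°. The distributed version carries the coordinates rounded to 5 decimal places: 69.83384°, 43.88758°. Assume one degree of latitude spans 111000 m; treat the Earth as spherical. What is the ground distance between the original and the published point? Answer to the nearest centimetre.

15 centimetres

The latitude changed by -0.00000127° and the longitude by +0.00000099°.
North–south shift: -0.00000127 × 111000 = -0.14097 m.
East–west at this latitude: 0.00000099° × 111000 × cos 69.8338° ≈ 0.00000099 × 38266.6 = 0.0378839 m.
Distance: √(0.14097² + 0.0378839²) ≈ 0.145972 m.
That is 0.145972 m = 14.597 cm.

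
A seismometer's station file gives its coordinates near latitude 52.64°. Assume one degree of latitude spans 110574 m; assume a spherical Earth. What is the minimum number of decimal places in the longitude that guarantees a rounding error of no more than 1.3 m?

At 52.64° one degree of longitude covers 110574 × cos 52.64° ≈ 110574 × 0.6068 ≈ 67098.6 m.
With N decimal places the half-ulp bound is 0.5·10⁻ᴺ°, or 0.5·10⁻ᴺ × 67098.6 m on the ground.
Need 0.5 × 67098.6 × 10⁻ᴺ ≤ 1.3 → 10⁻ᴺ ≤ 3.875e-05, so N ≥ 4.41.
So 5 decimal places suffice (0.335 m); 4 would allow up to 3.35 m.

5 decimal places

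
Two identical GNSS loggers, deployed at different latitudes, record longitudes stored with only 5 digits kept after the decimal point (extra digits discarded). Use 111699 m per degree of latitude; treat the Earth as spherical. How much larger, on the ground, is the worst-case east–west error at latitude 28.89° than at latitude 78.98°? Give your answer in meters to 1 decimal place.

0.8 meters

Truncating at 5 decimal places can drop up to a full unit in the last place, so the longitude may be off by as much as 1e-05°.
At 28.89°: 1e-05° × 111699 × cos 28.89° = 1e-05 × 111699 × 0.8755 ≈ 0.97798 m.
Error at 78.98° = 1e-05° × 111699 × cos 78.98° ≈ 1.117 × 0.1912 = 0.21351 m.
Difference: 0.97798 − 0.21351 = 0.76446 m.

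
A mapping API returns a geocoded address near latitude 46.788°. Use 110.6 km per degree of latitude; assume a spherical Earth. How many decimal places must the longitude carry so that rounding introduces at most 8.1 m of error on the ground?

At 46.788° one degree of longitude covers 110600 × cos 46.788° ≈ 110600 × 0.6847 ≈ 75727.8 m.
Rounding to N decimal places gives at most 0.5 × 10⁻ᴺ degrees of error, i.e. 0.5 × 10⁻ᴺ × 75727.8 m.
Need 0.5 × 75727.8 × 10⁻ᴺ ≤ 8.1 → 10⁻ᴺ ≤ 2.139e-04, so N ≥ 3.67.
At 3 places the error can reach 37.9 m, but 4 places keeps it to 3.79 m.

4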